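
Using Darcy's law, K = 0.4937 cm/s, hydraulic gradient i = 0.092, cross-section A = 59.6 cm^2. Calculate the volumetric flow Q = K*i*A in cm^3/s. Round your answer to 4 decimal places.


Step 1: Apply Darcy's law: Q = K * i * A
Step 2: Q = 0.4937 * 0.092 * 59.6
Step 3: Q = 2.7071 cm^3/s

2.7071


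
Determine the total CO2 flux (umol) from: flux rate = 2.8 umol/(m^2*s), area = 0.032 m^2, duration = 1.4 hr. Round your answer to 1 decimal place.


Step 1: Convert time to seconds: 1.4 hr * 3600 = 5040.0 s
Step 2: Total = flux * area * time_s
Step 3: Total = 2.8 * 0.032 * 5040.0
Step 4: Total = 451.6 umol

451.6


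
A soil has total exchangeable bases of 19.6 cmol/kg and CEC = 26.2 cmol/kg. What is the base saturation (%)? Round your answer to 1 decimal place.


Step 1: BS = 100 * (sum of bases) / CEC
Step 2: BS = 100 * 19.6 / 26.2
Step 3: BS = 74.8%

74.8


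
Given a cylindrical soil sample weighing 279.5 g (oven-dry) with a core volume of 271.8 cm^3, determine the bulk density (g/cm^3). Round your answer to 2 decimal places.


Step 1: Identify the formula: BD = dry mass / volume
Step 2: Substitute values: BD = 279.5 / 271.8
Step 3: BD = 1.03 g/cm^3

1.03


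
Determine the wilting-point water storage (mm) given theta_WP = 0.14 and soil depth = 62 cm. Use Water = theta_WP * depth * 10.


Step 1: Water (mm) = theta_WP * depth * 10
Step 2: Water = 0.14 * 62 * 10
Step 3: Water = 86.8 mm

86.8


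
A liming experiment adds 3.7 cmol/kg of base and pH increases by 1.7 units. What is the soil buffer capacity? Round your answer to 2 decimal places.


Step 1: BC = change in base / change in pH
Step 2: BC = 3.7 / 1.7
Step 3: BC = 2.18 cmol/(kg*pH unit)

2.18


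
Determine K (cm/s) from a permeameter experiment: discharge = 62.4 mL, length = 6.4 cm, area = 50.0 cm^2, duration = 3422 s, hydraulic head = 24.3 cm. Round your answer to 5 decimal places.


Step 1: K = Q * L / (A * t * h)
Step 2: Numerator = 62.4 * 6.4 = 399.36
Step 3: Denominator = 50.0 * 3422 * 24.3 = 4157730.0
Step 4: K = 399.36 / 4157730.0 = 0.0001 cm/s

0.0001


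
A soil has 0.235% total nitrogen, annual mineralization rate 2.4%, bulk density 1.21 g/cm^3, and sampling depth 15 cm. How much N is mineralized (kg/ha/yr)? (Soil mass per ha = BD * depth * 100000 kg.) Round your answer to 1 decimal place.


Step 1: Soil mass per ha = BD * depth * 100000 = 1.21 * 15 * 100000 = 1815000 kg
Step 2: Total N pool = soil mass * N%/100 = 1815000 * 0.235/100 = 4265.25 kg/ha
Step 3: N mineralized = N pool * rate%/100 = 4265.25 * 2.4/100 = 102.4 kg/ha/yr

102.4


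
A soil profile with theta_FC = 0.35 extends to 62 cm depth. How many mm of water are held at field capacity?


Step 1: Water (mm) = theta_FC * depth (cm) * 10
Step 2: Water = 0.35 * 62 * 10
Step 3: Water = 217.0 mm

217.0


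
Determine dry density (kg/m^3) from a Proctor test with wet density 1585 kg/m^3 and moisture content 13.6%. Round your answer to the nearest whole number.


Step 1: Dry density = wet density / (1 + w/100)
Step 2: Dry density = 1585 / (1 + 13.6/100)
Step 3: Dry density = 1585 / 1.136
Step 4: Dry density = 1395 kg/m^3

1395


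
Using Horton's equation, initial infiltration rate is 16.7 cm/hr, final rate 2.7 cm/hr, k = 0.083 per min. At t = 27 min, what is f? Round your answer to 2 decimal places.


Step 1: f = fc + (f0 - fc) * exp(-k * t)
Step 2: exp(-0.083 * 27) = 0.106352
Step 3: f = 2.7 + (16.7 - 2.7) * 0.106352
Step 4: f = 2.7 + 14.0 * 0.106352
Step 5: f = 4.19 cm/hr

4.19


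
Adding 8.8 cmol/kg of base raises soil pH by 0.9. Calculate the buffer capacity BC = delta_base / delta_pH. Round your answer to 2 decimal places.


Step 1: BC = change in base / change in pH
Step 2: BC = 8.8 / 0.9
Step 3: BC = 9.78 cmol/(kg*pH unit)

9.78


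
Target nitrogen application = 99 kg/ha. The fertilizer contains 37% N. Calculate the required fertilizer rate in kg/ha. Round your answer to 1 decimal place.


Step 1: Fertilizer rate = target N / (N content / 100)
Step 2: Rate = 99 / (37 / 100)
Step 3: Rate = 99 / 0.37
Step 4: Rate = 267.6 kg/ha

267.6


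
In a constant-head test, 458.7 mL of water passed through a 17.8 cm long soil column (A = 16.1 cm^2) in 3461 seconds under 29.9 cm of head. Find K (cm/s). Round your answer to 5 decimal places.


Step 1: K = Q * L / (A * t * h)
Step 2: Numerator = 458.7 * 17.8 = 8164.86
Step 3: Denominator = 16.1 * 3461 * 29.9 = 1666090.79
Step 4: K = 8164.86 / 1666090.79 = 0.0049 cm/s

0.0049


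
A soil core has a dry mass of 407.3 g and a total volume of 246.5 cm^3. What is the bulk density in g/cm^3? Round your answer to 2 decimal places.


Step 1: Identify the formula: BD = dry mass / volume
Step 2: Substitute values: BD = 407.3 / 246.5
Step 3: BD = 1.65 g/cm^3

1.65


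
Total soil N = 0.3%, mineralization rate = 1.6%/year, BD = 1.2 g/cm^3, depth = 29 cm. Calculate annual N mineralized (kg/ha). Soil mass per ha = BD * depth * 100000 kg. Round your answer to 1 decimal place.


Step 1: Soil mass per ha = BD * depth * 100000 = 1.2 * 29 * 100000 = 3480000 kg
Step 2: Total N pool = soil mass * N%/100 = 3480000 * 0.3/100 = 10440.0 kg/ha
Step 3: N mineralized = N pool * rate%/100 = 10440.0 * 1.6/100 = 167.0 kg/ha/yr

167.0


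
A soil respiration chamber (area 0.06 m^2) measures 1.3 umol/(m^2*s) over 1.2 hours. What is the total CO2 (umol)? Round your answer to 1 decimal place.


Step 1: Convert time to seconds: 1.2 hr * 3600 = 4320.0 s
Step 2: Total = flux * area * time_s
Step 3: Total = 1.3 * 0.06 * 4320.0
Step 4: Total = 337.0 umol

337.0


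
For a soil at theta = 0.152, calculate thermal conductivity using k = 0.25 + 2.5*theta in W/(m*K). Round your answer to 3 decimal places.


Step 1: k = 0.25 + 2.5 * theta
Step 2: k = 0.25 + 2.5 * 0.152
Step 3: k = 0.25 + 0.38
Step 4: k = 0.63 W/(m*K)

0.63


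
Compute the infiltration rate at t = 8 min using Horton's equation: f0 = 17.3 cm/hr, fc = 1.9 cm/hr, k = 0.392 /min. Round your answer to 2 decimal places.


Step 1: f = fc + (f0 - fc) * exp(-k * t)
Step 2: exp(-0.392 * 8) = 0.043456
Step 3: f = 1.9 + (17.3 - 1.9) * 0.043456
Step 4: f = 1.9 + 15.4 * 0.043456
Step 5: f = 2.57 cm/hr

2.57


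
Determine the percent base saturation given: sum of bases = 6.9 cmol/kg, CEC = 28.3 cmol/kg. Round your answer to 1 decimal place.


Step 1: BS = 100 * (sum of bases) / CEC
Step 2: BS = 100 * 6.9 / 28.3
Step 3: BS = 24.4%

24.4


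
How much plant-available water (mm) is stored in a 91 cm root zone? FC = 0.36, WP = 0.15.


Step 1: Available water = (FC - WP) * depth * 10
Step 2: AW = (0.36 - 0.15) * 91 * 10
Step 3: AW = 0.21 * 91 * 10
Step 4: AW = 191.1 mm

191.1


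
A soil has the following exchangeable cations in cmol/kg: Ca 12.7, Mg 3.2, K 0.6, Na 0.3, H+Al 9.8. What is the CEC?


Step 1: CEC = Ca + Mg + K + Na + (H+Al)
Step 2: CEC = 12.7 + 3.2 + 0.6 + 0.3 + 9.8
Step 3: CEC = 26.6 cmol/kg

26.6


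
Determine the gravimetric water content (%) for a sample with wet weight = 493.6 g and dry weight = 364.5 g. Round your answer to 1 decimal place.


Step 1: Water mass = wet - dry = 493.6 - 364.5 = 129.1 g
Step 2: w = 100 * water mass / dry mass
Step 3: w = 100 * 129.1 / 364.5 = 35.4%

35.4


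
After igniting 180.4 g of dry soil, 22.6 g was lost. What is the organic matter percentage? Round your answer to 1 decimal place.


Step 1: OM% = 100 * LOI / sample mass
Step 2: OM = 100 * 22.6 / 180.4
Step 3: OM = 12.5%

12.5


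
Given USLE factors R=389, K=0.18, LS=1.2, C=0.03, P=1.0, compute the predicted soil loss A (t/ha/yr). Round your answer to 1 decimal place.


Step 1: A = R * K * LS * C * P
Step 2: R * K = 389 * 0.18 = 70.02
Step 3: (R*K) * LS = 70.02 * 1.2 = 84.024
Step 4: * C * P = 84.024 * 0.03 * 1.0 = 2.5
Step 5: A = 2.5 t/(ha*yr)

2.5


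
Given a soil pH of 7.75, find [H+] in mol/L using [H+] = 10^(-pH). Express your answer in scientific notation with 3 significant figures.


Step 1: [H+] = 10^(-pH)
Step 2: [H+] = 10^(-7.75)
Step 3: [H+] = 1.78e-08 mol/L

1.78e-08


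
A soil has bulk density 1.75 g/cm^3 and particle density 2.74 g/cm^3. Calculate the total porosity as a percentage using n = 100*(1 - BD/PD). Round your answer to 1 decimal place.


Step 1: Formula: n = 100 * (1 - BD / PD)
Step 2: n = 100 * (1 - 1.75 / 2.74)
Step 3: n = 100 * (1 - 0.63869)
Step 4: n = 36.1%

36.1


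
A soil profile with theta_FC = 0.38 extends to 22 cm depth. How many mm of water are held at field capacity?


Step 1: Water (mm) = theta_FC * depth (cm) * 10
Step 2: Water = 0.38 * 22 * 10
Step 3: Water = 83.6 mm

83.6


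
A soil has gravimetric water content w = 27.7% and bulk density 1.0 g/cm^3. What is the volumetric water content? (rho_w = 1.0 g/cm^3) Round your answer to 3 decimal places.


Step 1: theta = (w / 100) * BD / rho_w
Step 2: theta = (27.7 / 100) * 1.0 / 1.0
Step 3: theta = 0.277 * 1.0
Step 4: theta = 0.277

0.277


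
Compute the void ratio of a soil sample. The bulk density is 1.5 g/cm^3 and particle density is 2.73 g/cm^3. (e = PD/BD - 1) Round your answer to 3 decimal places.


Step 1: e = PD / BD - 1
Step 2: e = 2.73 / 1.5 - 1
Step 3: e = 1.82 - 1
Step 4: e = 0.82

0.82


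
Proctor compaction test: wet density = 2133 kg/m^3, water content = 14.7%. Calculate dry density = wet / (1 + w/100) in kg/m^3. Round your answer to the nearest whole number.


Step 1: Dry density = wet density / (1 + w/100)
Step 2: Dry density = 2133 / (1 + 14.7/100)
Step 3: Dry density = 2133 / 1.147
Step 4: Dry density = 1860 kg/m^3

1860


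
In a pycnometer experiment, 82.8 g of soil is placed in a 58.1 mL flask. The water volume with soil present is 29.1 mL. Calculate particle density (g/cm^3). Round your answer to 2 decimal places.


Step 1: Volume of solids = flask volume - water volume with soil
Step 2: V_solids = 58.1 - 29.1 = 29.0 mL
Step 3: Particle density = mass / V_solids = 82.8 / 29.0 = 2.86 g/cm^3

2.86


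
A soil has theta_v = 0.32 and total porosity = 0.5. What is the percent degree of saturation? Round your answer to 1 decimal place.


Step 1: S = 100 * theta_v / n
Step 2: S = 100 * 0.32 / 0.5
Step 3: S = 64.0%

64.0


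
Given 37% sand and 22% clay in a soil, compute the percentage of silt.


Step 1: sand + silt + clay = 100%
Step 2: silt = 100 - sand - clay
Step 3: silt = 100 - 37 - 22
Step 4: silt = 41%

41


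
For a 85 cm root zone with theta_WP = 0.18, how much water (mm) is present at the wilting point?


Step 1: Water (mm) = theta_WP * depth * 10
Step 2: Water = 0.18 * 85 * 10
Step 3: Water = 153.0 mm

153.0


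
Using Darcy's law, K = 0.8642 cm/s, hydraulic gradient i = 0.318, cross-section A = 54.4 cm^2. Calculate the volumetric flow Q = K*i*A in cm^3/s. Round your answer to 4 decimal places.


Step 1: Apply Darcy's law: Q = K * i * A
Step 2: Q = 0.8642 * 0.318 * 54.4
Step 3: Q = 14.95 cm^3/s

14.95


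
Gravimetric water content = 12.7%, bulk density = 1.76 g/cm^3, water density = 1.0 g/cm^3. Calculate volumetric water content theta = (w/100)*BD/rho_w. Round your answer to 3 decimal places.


Step 1: theta = (w / 100) * BD / rho_w
Step 2: theta = (12.7 / 100) * 1.76 / 1.0
Step 3: theta = 0.127 * 1.76
Step 4: theta = 0.224

0.224


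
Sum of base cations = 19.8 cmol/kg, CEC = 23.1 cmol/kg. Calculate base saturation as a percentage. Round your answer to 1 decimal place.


Step 1: BS = 100 * (sum of bases) / CEC
Step 2: BS = 100 * 19.8 / 23.1
Step 3: BS = 85.7%

85.7


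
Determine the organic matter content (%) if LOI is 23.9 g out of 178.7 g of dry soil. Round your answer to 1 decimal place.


Step 1: OM% = 100 * LOI / sample mass
Step 2: OM = 100 * 23.9 / 178.7
Step 3: OM = 13.4%

13.4


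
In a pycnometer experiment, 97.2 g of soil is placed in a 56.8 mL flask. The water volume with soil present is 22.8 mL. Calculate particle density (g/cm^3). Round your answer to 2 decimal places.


Step 1: Volume of solids = flask volume - water volume with soil
Step 2: V_solids = 56.8 - 22.8 = 34.0 mL
Step 3: Particle density = mass / V_solids = 97.2 / 34.0 = 2.86 g/cm^3

2.86


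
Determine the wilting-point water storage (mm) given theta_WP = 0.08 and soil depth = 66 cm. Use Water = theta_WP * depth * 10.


Step 1: Water (mm) = theta_WP * depth * 10
Step 2: Water = 0.08 * 66 * 10
Step 3: Water = 52.8 mm

52.8


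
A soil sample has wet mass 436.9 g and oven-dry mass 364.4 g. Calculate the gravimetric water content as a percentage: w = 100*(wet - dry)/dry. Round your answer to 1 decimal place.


Step 1: Water mass = wet - dry = 436.9 - 364.4 = 72.5 g
Step 2: w = 100 * water mass / dry mass
Step 3: w = 100 * 72.5 / 364.4 = 19.9%

19.9


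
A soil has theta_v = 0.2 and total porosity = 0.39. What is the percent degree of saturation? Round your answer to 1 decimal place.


Step 1: S = 100 * theta_v / n
Step 2: S = 100 * 0.2 / 0.39
Step 3: S = 51.3%

51.3


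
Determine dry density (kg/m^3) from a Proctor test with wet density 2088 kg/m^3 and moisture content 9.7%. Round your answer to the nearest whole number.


Step 1: Dry density = wet density / (1 + w/100)
Step 2: Dry density = 2088 / (1 + 9.7/100)
Step 3: Dry density = 2088 / 1.097
Step 4: Dry density = 1903 kg/m^3

1903


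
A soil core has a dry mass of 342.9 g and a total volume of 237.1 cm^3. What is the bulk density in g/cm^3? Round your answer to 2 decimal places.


Step 1: Identify the formula: BD = dry mass / volume
Step 2: Substitute values: BD = 342.9 / 237.1
Step 3: BD = 1.45 g/cm^3

1.45


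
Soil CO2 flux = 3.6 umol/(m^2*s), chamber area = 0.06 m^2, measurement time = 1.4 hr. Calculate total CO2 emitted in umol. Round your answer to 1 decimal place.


Step 1: Convert time to seconds: 1.4 hr * 3600 = 5040.0 s
Step 2: Total = flux * area * time_s
Step 3: Total = 3.6 * 0.06 * 5040.0
Step 4: Total = 1088.6 umol

1088.6


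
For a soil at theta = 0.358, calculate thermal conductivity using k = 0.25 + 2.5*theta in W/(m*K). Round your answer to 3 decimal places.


Step 1: k = 0.25 + 2.5 * theta
Step 2: k = 0.25 + 2.5 * 0.358
Step 3: k = 0.25 + 0.895
Step 4: k = 1.145 W/(m*K)

1.145


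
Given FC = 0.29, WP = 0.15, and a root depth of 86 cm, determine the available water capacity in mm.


Step 1: Available water = (FC - WP) * depth * 10
Step 2: AW = (0.29 - 0.15) * 86 * 10
Step 3: AW = 0.14 * 86 * 10
Step 4: AW = 120.4 mm

120.4


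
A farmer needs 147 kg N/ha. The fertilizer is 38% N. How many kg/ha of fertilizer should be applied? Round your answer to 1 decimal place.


Step 1: Fertilizer rate = target N / (N content / 100)
Step 2: Rate = 147 / (38 / 100)
Step 3: Rate = 147 / 0.38
Step 4: Rate = 386.8 kg/ha

386.8


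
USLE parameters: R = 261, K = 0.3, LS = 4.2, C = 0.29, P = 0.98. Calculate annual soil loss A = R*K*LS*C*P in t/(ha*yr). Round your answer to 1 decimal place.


Step 1: A = R * K * LS * C * P
Step 2: R * K = 261 * 0.3 = 78.3
Step 3: (R*K) * LS = 78.3 * 4.2 = 328.86
Step 4: * C * P = 328.86 * 0.29 * 0.98 = 93.5
Step 5: A = 93.5 t/(ha*yr)

93.5


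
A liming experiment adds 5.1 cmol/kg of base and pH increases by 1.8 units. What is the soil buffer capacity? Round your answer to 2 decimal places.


Step 1: BC = change in base / change in pH
Step 2: BC = 5.1 / 1.8
Step 3: BC = 2.83 cmol/(kg*pH unit)

2.83


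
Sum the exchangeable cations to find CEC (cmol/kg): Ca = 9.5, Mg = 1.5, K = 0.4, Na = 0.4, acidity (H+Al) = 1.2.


Step 1: CEC = Ca + Mg + K + Na + (H+Al)
Step 2: CEC = 9.5 + 1.5 + 0.4 + 0.4 + 1.2
Step 3: CEC = 13.0 cmol/kg

13.0


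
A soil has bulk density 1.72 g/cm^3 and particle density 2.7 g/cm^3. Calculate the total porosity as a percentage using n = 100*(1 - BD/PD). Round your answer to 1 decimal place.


Step 1: Formula: n = 100 * (1 - BD / PD)
Step 2: n = 100 * (1 - 1.72 / 2.7)
Step 3: n = 100 * (1 - 0.63704)
Step 4: n = 36.3%

36.3


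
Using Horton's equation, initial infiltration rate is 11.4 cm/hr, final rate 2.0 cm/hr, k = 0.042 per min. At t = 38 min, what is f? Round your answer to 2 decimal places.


Step 1: f = fc + (f0 - fc) * exp(-k * t)
Step 2: exp(-0.042 * 38) = 0.202706
Step 3: f = 2.0 + (11.4 - 2.0) * 0.202706
Step 4: f = 2.0 + 9.4 * 0.202706
Step 5: f = 3.91 cm/hr

3.91


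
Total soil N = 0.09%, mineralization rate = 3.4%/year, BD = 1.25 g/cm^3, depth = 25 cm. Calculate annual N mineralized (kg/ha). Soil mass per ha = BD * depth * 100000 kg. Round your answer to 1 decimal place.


Step 1: Soil mass per ha = BD * depth * 100000 = 1.25 * 25 * 100000 = 3125000 kg
Step 2: Total N pool = soil mass * N%/100 = 3125000 * 0.09/100 = 2812.5 kg/ha
Step 3: N mineralized = N pool * rate%/100 = 2812.5 * 3.4/100 = 95.6 kg/ha/yr

95.6


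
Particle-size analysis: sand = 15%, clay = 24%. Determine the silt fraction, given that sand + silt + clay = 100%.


Step 1: sand + silt + clay = 100%
Step 2: silt = 100 - sand - clay
Step 3: silt = 100 - 15 - 24
Step 4: silt = 61%

61


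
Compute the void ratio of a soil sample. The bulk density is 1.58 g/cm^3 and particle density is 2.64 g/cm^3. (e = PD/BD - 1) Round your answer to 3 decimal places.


Step 1: e = PD / BD - 1
Step 2: e = 2.64 / 1.58 - 1
Step 3: e = 1.67089 - 1
Step 4: e = 0.671

0.671


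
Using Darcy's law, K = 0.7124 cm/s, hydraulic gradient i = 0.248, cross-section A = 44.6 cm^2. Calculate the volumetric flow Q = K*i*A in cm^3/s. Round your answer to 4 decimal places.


Step 1: Apply Darcy's law: Q = K * i * A
Step 2: Q = 0.7124 * 0.248 * 44.6
Step 3: Q = 7.8797 cm^3/s

7.8797


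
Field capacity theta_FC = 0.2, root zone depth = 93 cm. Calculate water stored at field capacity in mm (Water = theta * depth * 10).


Step 1: Water (mm) = theta_FC * depth (cm) * 10
Step 2: Water = 0.2 * 93 * 10
Step 3: Water = 186.0 mm

186.0


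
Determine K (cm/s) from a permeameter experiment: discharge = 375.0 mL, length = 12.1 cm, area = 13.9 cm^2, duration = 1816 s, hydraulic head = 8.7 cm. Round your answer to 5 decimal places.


Step 1: K = Q * L / (A * t * h)
Step 2: Numerator = 375.0 * 12.1 = 4537.5
Step 3: Denominator = 13.9 * 1816 * 8.7 = 219608.88
Step 4: K = 4537.5 / 219608.88 = 0.02066 cm/s

0.02066


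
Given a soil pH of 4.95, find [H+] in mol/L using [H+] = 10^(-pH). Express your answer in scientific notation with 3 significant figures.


Step 1: [H+] = 10^(-pH)
Step 2: [H+] = 10^(-4.95)
Step 3: [H+] = 1.12e-05 mol/L

1.12e-05


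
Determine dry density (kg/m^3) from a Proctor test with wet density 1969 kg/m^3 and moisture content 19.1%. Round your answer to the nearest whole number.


Step 1: Dry density = wet density / (1 + w/100)
Step 2: Dry density = 1969 / (1 + 19.1/100)
Step 3: Dry density = 1969 / 1.191
Step 4: Dry density = 1653 kg/m^3

1653


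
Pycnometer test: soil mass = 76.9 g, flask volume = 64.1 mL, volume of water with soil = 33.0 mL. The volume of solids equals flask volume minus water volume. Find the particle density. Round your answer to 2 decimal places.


Step 1: Volume of solids = flask volume - water volume with soil
Step 2: V_solids = 64.1 - 33.0 = 31.1 mL
Step 3: Particle density = mass / V_solids = 76.9 / 31.1 = 2.47 g/cm^3

2.47


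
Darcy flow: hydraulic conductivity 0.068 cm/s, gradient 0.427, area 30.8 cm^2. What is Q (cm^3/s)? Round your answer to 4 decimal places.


Step 1: Apply Darcy's law: Q = K * i * A
Step 2: Q = 0.068 * 0.427 * 30.8
Step 3: Q = 0.8943 cm^3/s

0.8943


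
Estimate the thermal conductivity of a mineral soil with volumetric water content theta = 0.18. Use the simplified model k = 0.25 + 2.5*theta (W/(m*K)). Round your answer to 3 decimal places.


Step 1: k = 0.25 + 2.5 * theta
Step 2: k = 0.25 + 2.5 * 0.18
Step 3: k = 0.25 + 0.45
Step 4: k = 0.7 W/(m*K)

0.7


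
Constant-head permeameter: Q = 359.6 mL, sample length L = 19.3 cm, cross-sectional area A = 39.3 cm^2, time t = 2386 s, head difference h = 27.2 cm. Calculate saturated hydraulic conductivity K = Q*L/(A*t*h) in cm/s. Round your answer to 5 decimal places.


Step 1: K = Q * L / (A * t * h)
Step 2: Numerator = 359.6 * 19.3 = 6940.28
Step 3: Denominator = 39.3 * 2386 * 27.2 = 2550538.56
Step 4: K = 6940.28 / 2550538.56 = 0.00272 cm/s

0.00272


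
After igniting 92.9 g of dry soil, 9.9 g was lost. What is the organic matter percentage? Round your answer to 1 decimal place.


Step 1: OM% = 100 * LOI / sample mass
Step 2: OM = 100 * 9.9 / 92.9
Step 3: OM = 10.7%

10.7


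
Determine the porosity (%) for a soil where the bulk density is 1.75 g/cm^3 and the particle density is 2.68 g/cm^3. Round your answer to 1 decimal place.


Step 1: Formula: n = 100 * (1 - BD / PD)
Step 2: n = 100 * (1 - 1.75 / 2.68)
Step 3: n = 100 * (1 - 0.65299)
Step 4: n = 34.7%

34.7


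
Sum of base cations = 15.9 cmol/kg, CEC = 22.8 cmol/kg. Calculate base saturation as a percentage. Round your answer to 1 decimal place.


Step 1: BS = 100 * (sum of bases) / CEC
Step 2: BS = 100 * 15.9 / 22.8
Step 3: BS = 69.7%

69.7


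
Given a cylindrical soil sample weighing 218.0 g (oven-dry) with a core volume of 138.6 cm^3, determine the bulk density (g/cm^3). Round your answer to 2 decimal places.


Step 1: Identify the formula: BD = dry mass / volume
Step 2: Substitute values: BD = 218.0 / 138.6
Step 3: BD = 1.57 g/cm^3

1.57


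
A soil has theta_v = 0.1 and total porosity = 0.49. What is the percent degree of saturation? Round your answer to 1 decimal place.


Step 1: S = 100 * theta_v / n
Step 2: S = 100 * 0.1 / 0.49
Step 3: S = 20.4%

20.4


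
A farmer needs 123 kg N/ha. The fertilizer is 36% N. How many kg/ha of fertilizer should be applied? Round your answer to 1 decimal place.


Step 1: Fertilizer rate = target N / (N content / 100)
Step 2: Rate = 123 / (36 / 100)
Step 3: Rate = 123 / 0.36
Step 4: Rate = 341.7 kg/ha

341.7


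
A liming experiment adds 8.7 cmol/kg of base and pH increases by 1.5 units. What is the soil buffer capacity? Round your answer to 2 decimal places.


Step 1: BC = change in base / change in pH
Step 2: BC = 8.7 / 1.5
Step 3: BC = 5.8 cmol/(kg*pH unit)

5.8


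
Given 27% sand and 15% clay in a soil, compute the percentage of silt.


Step 1: sand + silt + clay = 100%
Step 2: silt = 100 - sand - clay
Step 3: silt = 100 - 27 - 15
Step 4: silt = 58%

58


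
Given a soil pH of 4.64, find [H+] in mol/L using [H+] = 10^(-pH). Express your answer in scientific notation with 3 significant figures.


Step 1: [H+] = 10^(-pH)
Step 2: [H+] = 10^(-4.64)
Step 3: [H+] = 2.29e-05 mol/L

2.29e-05


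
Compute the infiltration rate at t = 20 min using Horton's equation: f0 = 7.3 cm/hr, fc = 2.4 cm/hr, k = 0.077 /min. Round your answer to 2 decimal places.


Step 1: f = fc + (f0 - fc) * exp(-k * t)
Step 2: exp(-0.077 * 20) = 0.214381
Step 3: f = 2.4 + (7.3 - 2.4) * 0.214381
Step 4: f = 2.4 + 4.9 * 0.214381
Step 5: f = 3.45 cm/hr

3.45


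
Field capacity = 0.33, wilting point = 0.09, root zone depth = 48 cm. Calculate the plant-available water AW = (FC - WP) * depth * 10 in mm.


Step 1: Available water = (FC - WP) * depth * 10
Step 2: AW = (0.33 - 0.09) * 48 * 10
Step 3: AW = 0.24 * 48 * 10
Step 4: AW = 115.2 mm

115.2


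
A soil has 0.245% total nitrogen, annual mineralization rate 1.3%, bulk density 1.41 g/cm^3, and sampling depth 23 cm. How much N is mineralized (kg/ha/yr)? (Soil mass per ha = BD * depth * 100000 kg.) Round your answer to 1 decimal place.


Step 1: Soil mass per ha = BD * depth * 100000 = 1.41 * 23 * 100000 = 3243000 kg
Step 2: Total N pool = soil mass * N%/100 = 3243000 * 0.245/100 = 7945.35 kg/ha
Step 3: N mineralized = N pool * rate%/100 = 7945.35 * 1.3/100 = 103.3 kg/ha/yr

103.3


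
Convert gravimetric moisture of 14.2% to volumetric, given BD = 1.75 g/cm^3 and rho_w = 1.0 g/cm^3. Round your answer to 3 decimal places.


Step 1: theta = (w / 100) * BD / rho_w
Step 2: theta = (14.2 / 100) * 1.75 / 1.0
Step 3: theta = 0.142 * 1.75
Step 4: theta = 0.249

0.249


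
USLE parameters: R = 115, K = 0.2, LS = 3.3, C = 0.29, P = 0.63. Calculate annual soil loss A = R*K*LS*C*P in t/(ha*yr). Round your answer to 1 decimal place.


Step 1: A = R * K * LS * C * P
Step 2: R * K = 115 * 0.2 = 23.0
Step 3: (R*K) * LS = 23.0 * 3.3 = 75.9
Step 4: * C * P = 75.9 * 0.29 * 0.63 = 13.9
Step 5: A = 13.9 t/(ha*yr)

13.9


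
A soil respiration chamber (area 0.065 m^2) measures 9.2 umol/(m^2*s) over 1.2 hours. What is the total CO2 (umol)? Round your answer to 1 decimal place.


Step 1: Convert time to seconds: 1.2 hr * 3600 = 4320.0 s
Step 2: Total = flux * area * time_s
Step 3: Total = 9.2 * 0.065 * 4320.0
Step 4: Total = 2583.4 umol

2583.4


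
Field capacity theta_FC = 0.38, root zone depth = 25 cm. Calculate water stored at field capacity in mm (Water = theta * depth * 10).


Step 1: Water (mm) = theta_FC * depth (cm) * 10
Step 2: Water = 0.38 * 25 * 10
Step 3: Water = 95.0 mm

95.0


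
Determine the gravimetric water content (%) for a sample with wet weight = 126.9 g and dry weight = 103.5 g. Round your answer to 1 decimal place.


Step 1: Water mass = wet - dry = 126.9 - 103.5 = 23.4 g
Step 2: w = 100 * water mass / dry mass
Step 3: w = 100 * 23.4 / 103.5 = 22.6%

22.6


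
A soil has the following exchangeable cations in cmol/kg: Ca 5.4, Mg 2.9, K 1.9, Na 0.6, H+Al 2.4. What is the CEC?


Step 1: CEC = Ca + Mg + K + Na + (H+Al)
Step 2: CEC = 5.4 + 2.9 + 1.9 + 0.6 + 2.4
Step 3: CEC = 13.2 cmol/kg

13.2


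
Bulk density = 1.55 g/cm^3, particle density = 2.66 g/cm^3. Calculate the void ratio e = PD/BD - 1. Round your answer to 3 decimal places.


Step 1: e = PD / BD - 1
Step 2: e = 2.66 / 1.55 - 1
Step 3: e = 1.71613 - 1
Step 4: e = 0.716

0.716


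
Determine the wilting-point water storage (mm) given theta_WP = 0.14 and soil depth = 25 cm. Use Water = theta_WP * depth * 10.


Step 1: Water (mm) = theta_WP * depth * 10
Step 2: Water = 0.14 * 25 * 10
Step 3: Water = 35.0 mm

35.0


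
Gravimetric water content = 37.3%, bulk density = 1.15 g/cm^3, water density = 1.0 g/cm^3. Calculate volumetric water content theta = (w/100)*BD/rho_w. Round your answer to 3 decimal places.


Step 1: theta = (w / 100) * BD / rho_w
Step 2: theta = (37.3 / 100) * 1.15 / 1.0
Step 3: theta = 0.373 * 1.15
Step 4: theta = 0.429

0.429


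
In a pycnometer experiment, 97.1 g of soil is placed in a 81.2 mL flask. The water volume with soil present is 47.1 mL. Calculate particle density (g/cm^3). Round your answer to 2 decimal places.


Step 1: Volume of solids = flask volume - water volume with soil
Step 2: V_solids = 81.2 - 47.1 = 34.1 mL
Step 3: Particle density = mass / V_solids = 97.1 / 34.1 = 2.85 g/cm^3

2.85


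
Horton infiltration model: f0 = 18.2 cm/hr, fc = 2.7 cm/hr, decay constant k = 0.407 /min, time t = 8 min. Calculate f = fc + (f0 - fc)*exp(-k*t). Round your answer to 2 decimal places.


Step 1: f = fc + (f0 - fc) * exp(-k * t)
Step 2: exp(-0.407 * 8) = 0.038542
Step 3: f = 2.7 + (18.2 - 2.7) * 0.038542
Step 4: f = 2.7 + 15.5 * 0.038542
Step 5: f = 3.3 cm/hr

3.3


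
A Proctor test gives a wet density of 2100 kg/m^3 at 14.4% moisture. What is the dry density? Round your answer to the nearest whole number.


Step 1: Dry density = wet density / (1 + w/100)
Step 2: Dry density = 2100 / (1 + 14.4/100)
Step 3: Dry density = 2100 / 1.144
Step 4: Dry density = 1836 kg/m^3

1836


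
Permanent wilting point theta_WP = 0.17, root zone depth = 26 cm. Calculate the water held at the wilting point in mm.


Step 1: Water (mm) = theta_WP * depth * 10
Step 2: Water = 0.17 * 26 * 10
Step 3: Water = 44.2 mm

44.2


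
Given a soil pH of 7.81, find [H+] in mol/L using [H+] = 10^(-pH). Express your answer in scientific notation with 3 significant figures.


Step 1: [H+] = 10^(-pH)
Step 2: [H+] = 10^(-7.81)
Step 3: [H+] = 1.55e-08 mol/L

1.55e-08


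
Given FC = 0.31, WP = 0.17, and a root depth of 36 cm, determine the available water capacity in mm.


Step 1: Available water = (FC - WP) * depth * 10
Step 2: AW = (0.31 - 0.17) * 36 * 10
Step 3: AW = 0.14 * 36 * 10
Step 4: AW = 50.4 mm

50.4


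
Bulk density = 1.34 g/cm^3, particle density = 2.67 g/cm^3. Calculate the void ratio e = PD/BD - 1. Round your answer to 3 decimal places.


Step 1: e = PD / BD - 1
Step 2: e = 2.67 / 1.34 - 1
Step 3: e = 1.99254 - 1
Step 4: e = 0.993

0.993


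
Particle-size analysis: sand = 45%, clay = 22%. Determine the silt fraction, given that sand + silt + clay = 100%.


Step 1: sand + silt + clay = 100%
Step 2: silt = 100 - sand - clay
Step 3: silt = 100 - 45 - 22
Step 4: silt = 33%

33


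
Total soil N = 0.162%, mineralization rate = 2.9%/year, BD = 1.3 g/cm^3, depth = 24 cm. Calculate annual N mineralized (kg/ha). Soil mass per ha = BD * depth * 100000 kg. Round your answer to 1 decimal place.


Step 1: Soil mass per ha = BD * depth * 100000 = 1.3 * 24 * 100000 = 3120000 kg
Step 2: Total N pool = soil mass * N%/100 = 3120000 * 0.162/100 = 5054.4 kg/ha
Step 3: N mineralized = N pool * rate%/100 = 5054.4 * 2.9/100 = 146.6 kg/ha/yr

146.6


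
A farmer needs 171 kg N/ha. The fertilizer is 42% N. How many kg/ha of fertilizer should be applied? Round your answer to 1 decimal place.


Step 1: Fertilizer rate = target N / (N content / 100)
Step 2: Rate = 171 / (42 / 100)
Step 3: Rate = 171 / 0.42
Step 4: Rate = 407.1 kg/ha

407.1


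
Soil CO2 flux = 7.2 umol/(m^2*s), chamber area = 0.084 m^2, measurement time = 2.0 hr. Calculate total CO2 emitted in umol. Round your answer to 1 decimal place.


Step 1: Convert time to seconds: 2.0 hr * 3600 = 7200.0 s
Step 2: Total = flux * area * time_s
Step 3: Total = 7.2 * 0.084 * 7200.0
Step 4: Total = 4354.6 umol

4354.6


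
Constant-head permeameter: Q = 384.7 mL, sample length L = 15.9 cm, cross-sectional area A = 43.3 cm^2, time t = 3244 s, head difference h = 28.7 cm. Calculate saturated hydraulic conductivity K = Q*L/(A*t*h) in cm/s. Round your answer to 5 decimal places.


Step 1: K = Q * L / (A * t * h)
Step 2: Numerator = 384.7 * 15.9 = 6116.73
Step 3: Denominator = 43.3 * 3244 * 28.7 = 4031351.24
Step 4: K = 6116.73 / 4031351.24 = 0.00152 cm/s

0.00152


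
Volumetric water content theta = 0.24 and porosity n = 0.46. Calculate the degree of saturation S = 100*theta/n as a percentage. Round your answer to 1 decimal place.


Step 1: S = 100 * theta_v / n
Step 2: S = 100 * 0.24 / 0.46
Step 3: S = 52.2%

52.2


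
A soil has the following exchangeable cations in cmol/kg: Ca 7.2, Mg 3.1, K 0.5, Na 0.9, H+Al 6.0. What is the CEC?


Step 1: CEC = Ca + Mg + K + Na + (H+Al)
Step 2: CEC = 7.2 + 3.1 + 0.5 + 0.9 + 6.0
Step 3: CEC = 17.7 cmol/kg

17.7


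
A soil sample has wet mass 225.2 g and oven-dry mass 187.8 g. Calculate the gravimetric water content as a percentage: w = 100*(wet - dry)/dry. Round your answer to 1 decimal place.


Step 1: Water mass = wet - dry = 225.2 - 187.8 = 37.4 g
Step 2: w = 100 * water mass / dry mass
Step 3: w = 100 * 37.4 / 187.8 = 19.9%

19.9


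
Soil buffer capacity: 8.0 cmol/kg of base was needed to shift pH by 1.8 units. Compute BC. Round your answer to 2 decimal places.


Step 1: BC = change in base / change in pH
Step 2: BC = 8.0 / 1.8
Step 3: BC = 4.44 cmol/(kg*pH unit)

4.44


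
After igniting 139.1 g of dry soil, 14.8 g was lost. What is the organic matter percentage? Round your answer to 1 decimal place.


Step 1: OM% = 100 * LOI / sample mass
Step 2: OM = 100 * 14.8 / 139.1
Step 3: OM = 10.6%

10.6


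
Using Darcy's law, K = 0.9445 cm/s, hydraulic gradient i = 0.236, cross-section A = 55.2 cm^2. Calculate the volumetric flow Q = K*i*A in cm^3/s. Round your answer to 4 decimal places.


Step 1: Apply Darcy's law: Q = K * i * A
Step 2: Q = 0.9445 * 0.236 * 55.2
Step 3: Q = 12.3042 cm^3/s

12.3042


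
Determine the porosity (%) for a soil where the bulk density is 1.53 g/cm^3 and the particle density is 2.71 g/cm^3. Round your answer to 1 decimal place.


Step 1: Formula: n = 100 * (1 - BD / PD)
Step 2: n = 100 * (1 - 1.53 / 2.71)
Step 3: n = 100 * (1 - 0.56458)
Step 4: n = 43.5%

43.5


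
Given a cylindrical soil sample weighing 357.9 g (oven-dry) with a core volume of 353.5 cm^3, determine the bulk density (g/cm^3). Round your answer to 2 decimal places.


Step 1: Identify the formula: BD = dry mass / volume
Step 2: Substitute values: BD = 357.9 / 353.5
Step 3: BD = 1.01 g/cm^3

1.01


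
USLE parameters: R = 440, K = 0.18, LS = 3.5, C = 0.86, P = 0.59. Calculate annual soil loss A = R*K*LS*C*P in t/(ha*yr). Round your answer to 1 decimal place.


Step 1: A = R * K * LS * C * P
Step 2: R * K = 440 * 0.18 = 79.2
Step 3: (R*K) * LS = 79.2 * 3.5 = 277.2
Step 4: * C * P = 277.2 * 0.86 * 0.59 = 140.7
Step 5: A = 140.7 t/(ha*yr)

140.7


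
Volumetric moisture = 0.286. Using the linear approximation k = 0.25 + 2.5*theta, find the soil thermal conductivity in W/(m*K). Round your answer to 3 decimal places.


Step 1: k = 0.25 + 2.5 * theta
Step 2: k = 0.25 + 2.5 * 0.286
Step 3: k = 0.25 + 0.715
Step 4: k = 0.965 W/(m*K)

0.965


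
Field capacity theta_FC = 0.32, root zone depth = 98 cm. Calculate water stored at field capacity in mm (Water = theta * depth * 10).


Step 1: Water (mm) = theta_FC * depth (cm) * 10
Step 2: Water = 0.32 * 98 * 10
Step 3: Water = 313.6 mm

313.6


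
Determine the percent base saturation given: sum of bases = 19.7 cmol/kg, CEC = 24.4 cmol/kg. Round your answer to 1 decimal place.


Step 1: BS = 100 * (sum of bases) / CEC
Step 2: BS = 100 * 19.7 / 24.4
Step 3: BS = 80.7%

80.7


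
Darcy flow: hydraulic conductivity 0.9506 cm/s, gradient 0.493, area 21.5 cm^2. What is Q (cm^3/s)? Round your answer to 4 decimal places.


Step 1: Apply Darcy's law: Q = K * i * A
Step 2: Q = 0.9506 * 0.493 * 21.5
Step 3: Q = 10.0759 cm^3/s

10.0759


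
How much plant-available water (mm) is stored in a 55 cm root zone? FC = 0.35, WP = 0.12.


Step 1: Available water = (FC - WP) * depth * 10
Step 2: AW = (0.35 - 0.12) * 55 * 10
Step 3: AW = 0.23 * 55 * 10
Step 4: AW = 126.5 mm

126.5


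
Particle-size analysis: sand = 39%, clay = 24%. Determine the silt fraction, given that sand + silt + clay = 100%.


Step 1: sand + silt + clay = 100%
Step 2: silt = 100 - sand - clay
Step 3: silt = 100 - 39 - 24
Step 4: silt = 37%

37


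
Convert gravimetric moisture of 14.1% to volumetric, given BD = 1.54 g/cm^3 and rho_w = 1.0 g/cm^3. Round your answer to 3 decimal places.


Step 1: theta = (w / 100) * BD / rho_w
Step 2: theta = (14.1 / 100) * 1.54 / 1.0
Step 3: theta = 0.141 * 1.54
Step 4: theta = 0.217

0.217


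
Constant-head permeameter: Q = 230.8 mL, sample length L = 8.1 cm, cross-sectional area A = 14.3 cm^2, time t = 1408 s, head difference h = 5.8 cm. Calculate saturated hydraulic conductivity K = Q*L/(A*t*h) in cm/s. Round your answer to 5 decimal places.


Step 1: K = Q * L / (A * t * h)
Step 2: Numerator = 230.8 * 8.1 = 1869.48
Step 3: Denominator = 14.3 * 1408 * 5.8 = 116779.52
Step 4: K = 1869.48 / 116779.52 = 0.01601 cm/s

0.01601


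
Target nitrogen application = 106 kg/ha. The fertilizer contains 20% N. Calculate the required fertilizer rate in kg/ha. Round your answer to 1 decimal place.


Step 1: Fertilizer rate = target N / (N content / 100)
Step 2: Rate = 106 / (20 / 100)
Step 3: Rate = 106 / 0.2
Step 4: Rate = 530.0 kg/ha

530.0


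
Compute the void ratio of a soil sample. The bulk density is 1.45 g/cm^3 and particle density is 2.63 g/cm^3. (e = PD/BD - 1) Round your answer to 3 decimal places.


Step 1: e = PD / BD - 1
Step 2: e = 2.63 / 1.45 - 1
Step 3: e = 1.81379 - 1
Step 4: e = 0.814

0.814


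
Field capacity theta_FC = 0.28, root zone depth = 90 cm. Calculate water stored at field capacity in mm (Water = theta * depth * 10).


Step 1: Water (mm) = theta_FC * depth (cm) * 10
Step 2: Water = 0.28 * 90 * 10
Step 3: Water = 252.0 mm

252.0


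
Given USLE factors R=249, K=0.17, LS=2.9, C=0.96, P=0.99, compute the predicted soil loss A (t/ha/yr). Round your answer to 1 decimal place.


Step 1: A = R * K * LS * C * P
Step 2: R * K = 249 * 0.17 = 42.33
Step 3: (R*K) * LS = 42.33 * 2.9 = 122.757
Step 4: * C * P = 122.757 * 0.96 * 0.99 = 116.7
Step 5: A = 116.7 t/(ha*yr)

116.7


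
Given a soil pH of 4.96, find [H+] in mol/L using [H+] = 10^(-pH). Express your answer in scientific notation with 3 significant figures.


Step 1: [H+] = 10^(-pH)
Step 2: [H+] = 10^(-4.96)
Step 3: [H+] = 1.10e-05 mol/L

1.10e-05


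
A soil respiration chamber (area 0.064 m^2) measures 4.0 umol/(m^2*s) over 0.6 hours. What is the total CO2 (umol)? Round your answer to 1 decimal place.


Step 1: Convert time to seconds: 0.6 hr * 3600 = 2160.0 s
Step 2: Total = flux * area * time_s
Step 3: Total = 4.0 * 0.064 * 2160.0
Step 4: Total = 553.0 umol

553.0


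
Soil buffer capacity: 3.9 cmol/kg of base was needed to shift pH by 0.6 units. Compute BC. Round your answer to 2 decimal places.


Step 1: BC = change in base / change in pH
Step 2: BC = 3.9 / 0.6
Step 3: BC = 6.5 cmol/(kg*pH unit)

6.5


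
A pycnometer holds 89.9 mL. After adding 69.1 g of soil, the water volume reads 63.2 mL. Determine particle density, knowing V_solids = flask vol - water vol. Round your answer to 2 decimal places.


Step 1: Volume of solids = flask volume - water volume with soil
Step 2: V_solids = 89.9 - 63.2 = 26.7 mL
Step 3: Particle density = mass / V_solids = 69.1 / 26.7 = 2.59 g/cm^3

2.59


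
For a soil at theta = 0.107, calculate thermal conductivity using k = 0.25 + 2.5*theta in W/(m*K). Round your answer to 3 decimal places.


Step 1: k = 0.25 + 2.5 * theta
Step 2: k = 0.25 + 2.5 * 0.107
Step 3: k = 0.25 + 0.268
Step 4: k = 0.518 W/(m*K)

0.518


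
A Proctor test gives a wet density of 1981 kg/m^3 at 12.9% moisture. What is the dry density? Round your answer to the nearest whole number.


Step 1: Dry density = wet density / (1 + w/100)
Step 2: Dry density = 1981 / (1 + 12.9/100)
Step 3: Dry density = 1981 / 1.129
Step 4: Dry density = 1755 kg/m^3

1755


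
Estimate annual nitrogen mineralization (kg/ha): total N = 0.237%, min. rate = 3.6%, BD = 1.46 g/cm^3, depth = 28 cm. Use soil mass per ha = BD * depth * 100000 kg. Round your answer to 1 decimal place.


Step 1: Soil mass per ha = BD * depth * 100000 = 1.46 * 28 * 100000 = 4088000 kg
Step 2: Total N pool = soil mass * N%/100 = 4088000 * 0.237/100 = 9688.56 kg/ha
Step 3: N mineralized = N pool * rate%/100 = 9688.56 * 3.6/100 = 348.8 kg/ha/yr

348.8


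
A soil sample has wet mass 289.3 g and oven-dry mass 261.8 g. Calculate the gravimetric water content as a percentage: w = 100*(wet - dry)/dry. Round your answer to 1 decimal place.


Step 1: Water mass = wet - dry = 289.3 - 261.8 = 27.5 g
Step 2: w = 100 * water mass / dry mass
Step 3: w = 100 * 27.5 / 261.8 = 10.5%

10.5


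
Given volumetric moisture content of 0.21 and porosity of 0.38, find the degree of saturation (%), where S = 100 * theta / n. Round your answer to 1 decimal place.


Step 1: S = 100 * theta_v / n
Step 2: S = 100 * 0.21 / 0.38
Step 3: S = 55.3%

55.3


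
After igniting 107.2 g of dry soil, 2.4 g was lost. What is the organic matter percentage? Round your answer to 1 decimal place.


Step 1: OM% = 100 * LOI / sample mass
Step 2: OM = 100 * 2.4 / 107.2
Step 3: OM = 2.2%

2.2


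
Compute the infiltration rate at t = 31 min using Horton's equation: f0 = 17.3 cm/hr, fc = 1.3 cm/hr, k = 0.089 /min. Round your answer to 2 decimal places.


Step 1: f = fc + (f0 - fc) * exp(-k * t)
Step 2: exp(-0.089 * 31) = 0.063355
Step 3: f = 1.3 + (17.3 - 1.3) * 0.063355
Step 4: f = 1.3 + 16.0 * 0.063355
Step 5: f = 2.31 cm/hr

2.31


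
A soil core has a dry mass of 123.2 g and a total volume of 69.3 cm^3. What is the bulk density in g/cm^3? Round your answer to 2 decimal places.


Step 1: Identify the formula: BD = dry mass / volume
Step 2: Substitute values: BD = 123.2 / 69.3
Step 3: BD = 1.78 g/cm^3

1.78
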